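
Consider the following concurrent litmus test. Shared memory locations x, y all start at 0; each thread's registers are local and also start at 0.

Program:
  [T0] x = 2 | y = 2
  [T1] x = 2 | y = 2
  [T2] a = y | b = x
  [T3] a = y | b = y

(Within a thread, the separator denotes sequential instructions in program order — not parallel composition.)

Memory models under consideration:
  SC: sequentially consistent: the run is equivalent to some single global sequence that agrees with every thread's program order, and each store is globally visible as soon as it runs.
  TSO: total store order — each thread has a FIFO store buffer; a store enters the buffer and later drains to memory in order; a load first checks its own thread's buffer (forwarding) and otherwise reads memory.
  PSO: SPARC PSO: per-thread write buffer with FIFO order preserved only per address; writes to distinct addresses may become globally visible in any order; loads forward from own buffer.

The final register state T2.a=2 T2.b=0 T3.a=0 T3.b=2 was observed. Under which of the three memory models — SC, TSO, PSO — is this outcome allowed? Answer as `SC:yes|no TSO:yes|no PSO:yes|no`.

outcome vector order: (T2.a,T2.b,T3.a,T3.b)
under SC → <0 0 0 0>; <0 0 0 2>; <0 0 2 2>; <0 2 0 0>; <0 2 0 2>; <0 2 2 2>; <2 2 0 0>; <2 2 0 2>; <2 2 2 2>
under TSO → <0 0 0 0>; <0 0 0 2>; <0 0 2 2>; <0 2 0 0>; <0 2 0 2>; <0 2 2 2>; <2 2 0 0>; <2 2 0 2>; <2 2 2 2>
under PSO → <0 0 0 0>; <0 0 0 2>; <0 0 2 2>; <0 2 0 0>; <0 2 0 2>; <0 2 2 2>; <2 0 0 0>; <2 0 0 2>; <2 0 2 2>; <2 2 0 0>; <2 2 0 2>; <2 2 2 2>
target <2 0 0 2> ∈ {PSO}

SC:no TSO:no PSO:yes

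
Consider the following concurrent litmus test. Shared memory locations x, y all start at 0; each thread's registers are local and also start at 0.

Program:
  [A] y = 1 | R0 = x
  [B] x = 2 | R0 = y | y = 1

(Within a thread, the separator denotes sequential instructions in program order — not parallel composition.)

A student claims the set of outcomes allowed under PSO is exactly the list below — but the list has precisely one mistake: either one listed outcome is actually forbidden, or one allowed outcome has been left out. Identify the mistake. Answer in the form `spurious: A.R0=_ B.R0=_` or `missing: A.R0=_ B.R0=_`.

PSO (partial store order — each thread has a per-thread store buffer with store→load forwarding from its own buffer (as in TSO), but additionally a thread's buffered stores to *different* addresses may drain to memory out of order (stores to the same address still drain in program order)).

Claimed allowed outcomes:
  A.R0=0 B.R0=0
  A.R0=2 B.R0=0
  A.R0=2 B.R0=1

missing: A.R0=0 B.R0=1

outcome vector order: (A.R0,B.R0)
PSO: 4 outcomes — {<0 0>, <0 1>, <2 0>, <2 1>}
PSO∖claimed = {<0 1>}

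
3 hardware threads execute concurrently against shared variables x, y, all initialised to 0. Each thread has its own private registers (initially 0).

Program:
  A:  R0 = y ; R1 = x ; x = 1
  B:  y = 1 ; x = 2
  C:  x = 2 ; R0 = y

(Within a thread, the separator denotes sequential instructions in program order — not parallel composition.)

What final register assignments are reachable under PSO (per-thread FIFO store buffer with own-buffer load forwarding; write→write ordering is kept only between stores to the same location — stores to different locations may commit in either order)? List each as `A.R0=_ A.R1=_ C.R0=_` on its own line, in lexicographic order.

outcome vector order: (A.R0,A.R1,C.R0)
|PSO outcomes| = 8

A.R0=0 A.R1=0 C.R0=0
A.R0=0 A.R1=0 C.R0=1
A.R0=0 A.R1=2 C.R0=0
A.R0=0 A.R1=2 C.R0=1
A.R0=1 A.R1=0 C.R0=0
A.R0=1 A.R1=0 C.R0=1
A.R0=1 A.R1=2 C.R0=0
A.R0=1 A.R1=2 C.R0=1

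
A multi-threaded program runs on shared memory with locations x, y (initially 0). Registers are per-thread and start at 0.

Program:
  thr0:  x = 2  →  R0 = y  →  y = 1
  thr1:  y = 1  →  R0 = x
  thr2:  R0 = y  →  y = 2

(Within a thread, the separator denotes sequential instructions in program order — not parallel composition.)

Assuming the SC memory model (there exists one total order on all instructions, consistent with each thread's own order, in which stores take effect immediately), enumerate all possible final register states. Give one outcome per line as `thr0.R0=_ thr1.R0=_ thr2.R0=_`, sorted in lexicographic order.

outcome vector order: (thr0.R0,thr1.R0,thr2.R0)
|SC outcomes| = 10

thr0.R0=0 thr1.R0=2 thr2.R0=0
thr0.R0=0 thr1.R0=2 thr2.R0=1
thr0.R0=1 thr1.R0=0 thr2.R0=0
thr0.R0=1 thr1.R0=0 thr2.R0=1
thr0.R0=1 thr1.R0=2 thr2.R0=0
thr0.R0=1 thr1.R0=2 thr2.R0=1
thr0.R0=2 thr1.R0=0 thr2.R0=0
thr0.R0=2 thr1.R0=0 thr2.R0=1
thr0.R0=2 thr1.R0=2 thr2.R0=0
thr0.R0=2 thr1.R0=2 thr2.R0=1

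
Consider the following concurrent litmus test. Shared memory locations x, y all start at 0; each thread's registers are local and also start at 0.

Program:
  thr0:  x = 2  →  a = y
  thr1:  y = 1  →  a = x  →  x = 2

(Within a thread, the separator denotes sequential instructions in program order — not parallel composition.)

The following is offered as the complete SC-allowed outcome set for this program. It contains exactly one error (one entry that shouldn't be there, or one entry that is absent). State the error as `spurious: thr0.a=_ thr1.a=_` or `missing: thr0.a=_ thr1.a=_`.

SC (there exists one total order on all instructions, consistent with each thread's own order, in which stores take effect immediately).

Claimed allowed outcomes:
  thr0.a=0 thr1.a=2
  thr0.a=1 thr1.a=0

outcome vector order: (thr0.a,thr1.a)
SC (3): 02, 10, 12
SC∖claimed = {12}

missing: thr0.a=1 thr1.a=2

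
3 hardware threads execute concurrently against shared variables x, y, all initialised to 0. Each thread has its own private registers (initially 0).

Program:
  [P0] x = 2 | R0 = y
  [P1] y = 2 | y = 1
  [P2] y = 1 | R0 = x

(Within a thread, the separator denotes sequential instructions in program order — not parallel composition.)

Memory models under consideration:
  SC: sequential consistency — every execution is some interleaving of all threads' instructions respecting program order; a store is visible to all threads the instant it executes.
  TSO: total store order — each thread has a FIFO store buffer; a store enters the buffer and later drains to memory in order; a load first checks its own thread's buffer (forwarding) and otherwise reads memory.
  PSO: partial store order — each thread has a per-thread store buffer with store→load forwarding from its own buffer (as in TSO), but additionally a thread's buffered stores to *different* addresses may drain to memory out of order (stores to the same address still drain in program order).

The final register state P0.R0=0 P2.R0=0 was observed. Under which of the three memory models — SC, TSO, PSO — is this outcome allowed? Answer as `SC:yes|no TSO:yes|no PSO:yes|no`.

outcome vector order: (P0.R0,P2.R0)
under SC → <0 2>; <1 0>; <1 2>; <2 0>; <2 2>
under TSO → <0 0>; <0 2>; <1 0>; <1 2>; <2 0>; <2 2>
under PSO → <0 0>; <0 2>; <1 0>; <1 2>; <2 0>; <2 2>
target <0 0> ∈ {TSO,PSO}

SC:no TSO:yes PSO:yes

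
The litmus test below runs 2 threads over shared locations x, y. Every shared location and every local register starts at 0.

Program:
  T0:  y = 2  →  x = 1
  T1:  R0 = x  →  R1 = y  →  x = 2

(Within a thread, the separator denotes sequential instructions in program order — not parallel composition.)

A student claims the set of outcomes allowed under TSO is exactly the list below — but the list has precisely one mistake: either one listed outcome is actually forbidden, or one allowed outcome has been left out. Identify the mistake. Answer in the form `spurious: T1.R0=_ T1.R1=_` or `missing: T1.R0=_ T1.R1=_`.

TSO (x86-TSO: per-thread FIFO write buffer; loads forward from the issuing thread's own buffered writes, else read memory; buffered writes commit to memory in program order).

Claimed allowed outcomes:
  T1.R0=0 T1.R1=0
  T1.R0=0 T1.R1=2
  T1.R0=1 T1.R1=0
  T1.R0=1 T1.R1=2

outcome vector order: (T1.R0,T1.R1)
[TSO] allowed = {00; 02; 12}
claimed∖TSO = {10}

spurious: T1.R0=1 T1.R1=0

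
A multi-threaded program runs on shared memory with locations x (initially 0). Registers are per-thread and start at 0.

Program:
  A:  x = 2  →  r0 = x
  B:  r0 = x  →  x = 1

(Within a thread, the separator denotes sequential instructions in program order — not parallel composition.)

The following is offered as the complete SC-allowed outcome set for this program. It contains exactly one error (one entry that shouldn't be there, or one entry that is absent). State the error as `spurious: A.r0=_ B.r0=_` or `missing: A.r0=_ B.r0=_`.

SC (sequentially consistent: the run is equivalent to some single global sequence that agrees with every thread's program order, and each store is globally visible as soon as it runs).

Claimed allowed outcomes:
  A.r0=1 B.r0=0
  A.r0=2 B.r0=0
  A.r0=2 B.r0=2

outcome vector order: (A.r0,B.r0)
[SC] allowed = {10 12 20 22}
SC∖claimed = {12}

missing: A.r0=1 B.r0=2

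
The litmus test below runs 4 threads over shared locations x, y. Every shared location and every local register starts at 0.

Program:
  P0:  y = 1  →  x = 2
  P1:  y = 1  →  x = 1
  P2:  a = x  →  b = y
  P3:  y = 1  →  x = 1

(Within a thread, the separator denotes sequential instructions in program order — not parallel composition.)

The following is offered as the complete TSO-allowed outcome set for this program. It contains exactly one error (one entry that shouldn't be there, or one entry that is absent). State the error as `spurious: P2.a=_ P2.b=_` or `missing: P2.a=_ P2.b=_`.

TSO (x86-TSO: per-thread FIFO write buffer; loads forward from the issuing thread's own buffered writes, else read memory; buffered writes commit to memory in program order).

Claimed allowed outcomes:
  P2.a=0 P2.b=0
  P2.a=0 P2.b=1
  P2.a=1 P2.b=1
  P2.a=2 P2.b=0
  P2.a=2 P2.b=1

outcome vector order: (P2.a,P2.b)
[TSO] allowed = {(0,0), (0,1), (1,1), (2,1)}
claimed∖TSO = {(2,0)}

spurious: P2.a=2 P2.b=0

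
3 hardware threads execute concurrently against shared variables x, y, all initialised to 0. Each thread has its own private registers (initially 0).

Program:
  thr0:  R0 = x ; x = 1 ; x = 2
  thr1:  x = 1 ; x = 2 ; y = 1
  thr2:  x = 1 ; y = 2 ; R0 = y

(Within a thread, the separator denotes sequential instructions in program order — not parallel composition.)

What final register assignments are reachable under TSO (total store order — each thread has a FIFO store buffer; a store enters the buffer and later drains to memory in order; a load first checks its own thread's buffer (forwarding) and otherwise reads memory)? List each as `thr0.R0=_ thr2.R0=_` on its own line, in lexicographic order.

thr0.R0=0 thr2.R0=1
thr0.R0=0 thr2.R0=2
thr0.R0=1 thr2.R0=1
thr0.R0=1 thr2.R0=2
thr0.R0=2 thr2.R0=1
thr0.R0=2 thr2.R0=2

outcome vector order: (thr0.R0,thr2.R0)
|TSO outcomes| = 6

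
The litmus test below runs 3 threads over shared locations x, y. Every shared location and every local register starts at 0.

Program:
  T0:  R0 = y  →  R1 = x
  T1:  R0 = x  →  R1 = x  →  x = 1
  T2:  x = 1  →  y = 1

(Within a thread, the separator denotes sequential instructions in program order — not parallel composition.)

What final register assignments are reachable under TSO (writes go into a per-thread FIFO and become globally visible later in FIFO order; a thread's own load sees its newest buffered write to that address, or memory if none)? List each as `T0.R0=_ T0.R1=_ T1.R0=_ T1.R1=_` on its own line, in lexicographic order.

T0.R0=0 T0.R1=0 T1.R0=0 T1.R1=0
T0.R0=0 T0.R1=0 T1.R0=0 T1.R1=1
T0.R0=0 T0.R1=0 T1.R0=1 T1.R1=1
T0.R0=0 T0.R1=1 T1.R0=0 T1.R1=0
T0.R0=0 T0.R1=1 T1.R0=0 T1.R1=1
T0.R0=0 T0.R1=1 T1.R0=1 T1.R1=1
T0.R0=1 T0.R1=1 T1.R0=0 T1.R1=0
T0.R0=1 T0.R1=1 T1.R0=0 T1.R1=1
T0.R0=1 T0.R1=1 T1.R0=1 T1.R1=1

outcome vector order: (T0.R0,T0.R1,T1.R0,T1.R1)
|TSO outcomes| = 9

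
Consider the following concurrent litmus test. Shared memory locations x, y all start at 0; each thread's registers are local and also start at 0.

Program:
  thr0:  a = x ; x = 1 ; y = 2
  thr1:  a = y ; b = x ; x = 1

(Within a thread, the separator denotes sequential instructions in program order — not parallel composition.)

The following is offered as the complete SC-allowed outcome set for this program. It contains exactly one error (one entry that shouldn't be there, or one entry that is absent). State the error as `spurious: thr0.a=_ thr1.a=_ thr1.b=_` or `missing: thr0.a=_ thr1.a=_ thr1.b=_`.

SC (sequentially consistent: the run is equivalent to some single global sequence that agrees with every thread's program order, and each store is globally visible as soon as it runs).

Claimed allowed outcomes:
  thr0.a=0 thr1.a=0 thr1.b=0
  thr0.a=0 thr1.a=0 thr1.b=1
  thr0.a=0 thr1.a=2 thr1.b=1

outcome vector order: (thr0.a,thr1.a,thr1.b)
under SC → 0/0/0 0/0/1 0/2/1 1/0/0
SC∖claimed = {1/0/0}

missing: thr0.a=1 thr1.a=0 thr1.b=0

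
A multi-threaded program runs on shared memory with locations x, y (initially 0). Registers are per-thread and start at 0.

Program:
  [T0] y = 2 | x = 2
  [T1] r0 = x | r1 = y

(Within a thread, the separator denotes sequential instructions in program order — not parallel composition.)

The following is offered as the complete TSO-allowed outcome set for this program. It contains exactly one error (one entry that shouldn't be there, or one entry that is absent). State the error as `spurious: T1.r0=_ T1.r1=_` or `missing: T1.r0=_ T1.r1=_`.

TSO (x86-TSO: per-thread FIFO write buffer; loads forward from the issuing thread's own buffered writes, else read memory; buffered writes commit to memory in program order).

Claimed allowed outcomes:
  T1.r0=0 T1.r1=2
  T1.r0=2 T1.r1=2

outcome vector order: (T1.r0,T1.r1)
TSO (3): 0/0; 0/2; 2/2
TSO∖claimed = {0/0}

missing: T1.r0=0 T1.r1=0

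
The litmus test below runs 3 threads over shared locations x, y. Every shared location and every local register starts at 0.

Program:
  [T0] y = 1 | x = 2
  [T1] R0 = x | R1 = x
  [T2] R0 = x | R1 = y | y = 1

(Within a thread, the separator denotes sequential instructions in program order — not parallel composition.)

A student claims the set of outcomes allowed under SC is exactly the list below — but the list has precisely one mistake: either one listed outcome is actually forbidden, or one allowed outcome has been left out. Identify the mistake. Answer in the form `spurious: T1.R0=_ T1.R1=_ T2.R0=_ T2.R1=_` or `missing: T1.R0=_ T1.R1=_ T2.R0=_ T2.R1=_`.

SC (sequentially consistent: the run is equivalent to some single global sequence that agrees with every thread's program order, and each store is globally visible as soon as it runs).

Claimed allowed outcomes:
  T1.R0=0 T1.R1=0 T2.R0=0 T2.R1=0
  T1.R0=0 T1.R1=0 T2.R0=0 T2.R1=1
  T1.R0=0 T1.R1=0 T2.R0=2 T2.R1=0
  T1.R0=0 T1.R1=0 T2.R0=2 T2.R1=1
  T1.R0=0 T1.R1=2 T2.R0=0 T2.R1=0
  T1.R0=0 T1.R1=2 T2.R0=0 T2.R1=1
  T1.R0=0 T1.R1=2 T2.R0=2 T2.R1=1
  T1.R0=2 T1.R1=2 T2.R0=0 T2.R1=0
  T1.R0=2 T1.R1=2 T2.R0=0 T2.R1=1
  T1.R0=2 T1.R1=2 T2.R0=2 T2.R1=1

spurious: T1.R0=0 T1.R1=0 T2.R0=2 T2.R1=0

outcome vector order: (T1.R0,T1.R1,T2.R0,T2.R1)
[SC] allowed = {0000, 0001, 0021, 0200, 0201, 0221, 2200, 2201, 2221}
claimed∖SC = {0020}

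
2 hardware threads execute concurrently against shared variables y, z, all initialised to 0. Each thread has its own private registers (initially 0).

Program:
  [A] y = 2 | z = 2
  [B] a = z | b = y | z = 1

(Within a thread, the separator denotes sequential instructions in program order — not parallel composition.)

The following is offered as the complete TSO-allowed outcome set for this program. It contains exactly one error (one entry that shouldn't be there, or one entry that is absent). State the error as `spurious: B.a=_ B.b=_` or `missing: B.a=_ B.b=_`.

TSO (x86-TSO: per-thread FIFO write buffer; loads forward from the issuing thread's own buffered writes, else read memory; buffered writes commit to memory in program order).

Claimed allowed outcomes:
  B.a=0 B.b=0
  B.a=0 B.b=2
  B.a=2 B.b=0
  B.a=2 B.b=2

outcome vector order: (B.a,B.b)
under TSO → (0,0), (0,2), (2,2)
claimed∖TSO = {(2,0)}

spurious: B.a=2 B.b=0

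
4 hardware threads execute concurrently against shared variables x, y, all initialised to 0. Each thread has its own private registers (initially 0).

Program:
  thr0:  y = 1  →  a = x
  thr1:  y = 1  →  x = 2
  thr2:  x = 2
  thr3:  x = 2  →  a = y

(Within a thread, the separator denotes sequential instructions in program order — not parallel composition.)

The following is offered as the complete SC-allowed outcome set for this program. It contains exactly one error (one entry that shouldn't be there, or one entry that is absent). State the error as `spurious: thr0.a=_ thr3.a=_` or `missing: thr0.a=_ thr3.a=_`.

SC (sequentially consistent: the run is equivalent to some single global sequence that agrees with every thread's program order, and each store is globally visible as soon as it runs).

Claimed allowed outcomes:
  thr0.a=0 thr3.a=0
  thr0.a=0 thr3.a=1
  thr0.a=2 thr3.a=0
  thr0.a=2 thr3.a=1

spurious: thr0.a=0 thr3.a=0

outcome vector order: (thr0.a,thr3.a)
SC (3): 0/1; 2/0; 2/1
claimed∖SC = {0/0}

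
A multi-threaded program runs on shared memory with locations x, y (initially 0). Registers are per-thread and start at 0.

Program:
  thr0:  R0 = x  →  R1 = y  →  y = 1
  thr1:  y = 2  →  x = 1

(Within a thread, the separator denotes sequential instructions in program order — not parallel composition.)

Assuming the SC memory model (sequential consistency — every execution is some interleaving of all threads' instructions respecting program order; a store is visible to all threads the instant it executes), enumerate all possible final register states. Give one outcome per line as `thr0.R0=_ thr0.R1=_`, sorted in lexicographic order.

thr0.R0=0 thr0.R1=0
thr0.R0=0 thr0.R1=2
thr0.R0=1 thr0.R1=2

outcome vector order: (thr0.R0,thr0.R1)
|SC outcomes| = 3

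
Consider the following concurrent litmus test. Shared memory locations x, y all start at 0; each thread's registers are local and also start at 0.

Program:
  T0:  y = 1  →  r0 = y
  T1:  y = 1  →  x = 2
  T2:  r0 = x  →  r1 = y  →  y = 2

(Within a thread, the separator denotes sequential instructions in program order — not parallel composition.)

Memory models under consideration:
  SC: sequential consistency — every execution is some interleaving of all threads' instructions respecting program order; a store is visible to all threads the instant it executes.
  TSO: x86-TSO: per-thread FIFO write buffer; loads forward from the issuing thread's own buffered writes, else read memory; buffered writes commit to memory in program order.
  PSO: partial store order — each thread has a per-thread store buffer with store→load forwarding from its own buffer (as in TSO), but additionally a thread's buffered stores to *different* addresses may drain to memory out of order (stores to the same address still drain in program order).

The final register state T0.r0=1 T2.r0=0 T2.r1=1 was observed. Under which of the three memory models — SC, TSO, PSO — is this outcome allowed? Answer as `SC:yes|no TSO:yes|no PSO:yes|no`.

SC:yes TSO:yes PSO:yes

outcome vector order: (T0.r0,T2.r0,T2.r1)
SC (6): <1 0 0>, <1 0 1>, <1 2 1>, <2 0 0>, <2 0 1>, <2 2 1>
TSO (6): <1 0 0>, <1 0 1>, <1 2 1>, <2 0 0>, <2 0 1>, <2 2 1>
PSO (8): <1 0 0>, <1 0 1>, <1 2 0>, <1 2 1>, <2 0 0>, <2 0 1>, <2 2 0>, <2 2 1>
target <1 0 1> ∈ {SC,TSO,PSO}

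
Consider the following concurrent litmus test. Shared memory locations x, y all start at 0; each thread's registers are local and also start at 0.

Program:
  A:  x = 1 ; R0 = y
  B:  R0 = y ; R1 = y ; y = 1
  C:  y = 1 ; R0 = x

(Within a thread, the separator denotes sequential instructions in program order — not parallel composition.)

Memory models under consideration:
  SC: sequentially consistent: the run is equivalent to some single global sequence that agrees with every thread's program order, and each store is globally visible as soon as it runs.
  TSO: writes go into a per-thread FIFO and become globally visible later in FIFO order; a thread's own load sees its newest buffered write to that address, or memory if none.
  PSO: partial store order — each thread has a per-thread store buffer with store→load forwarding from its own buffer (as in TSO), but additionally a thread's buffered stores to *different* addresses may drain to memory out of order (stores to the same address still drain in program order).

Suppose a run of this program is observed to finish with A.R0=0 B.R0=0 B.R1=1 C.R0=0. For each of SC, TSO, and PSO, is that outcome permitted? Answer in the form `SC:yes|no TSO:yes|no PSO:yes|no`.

outcome vector order: (A.R0,B.R0,B.R1,C.R0)
SC (9): <0 0 0 1>; <0 0 1 1>; <0 1 1 1>; <1 0 0 0>; <1 0 0 1>; <1 0 1 0>; <1 0 1 1>; <1 1 1 0>; <1 1 1 1>
TSO (12): <0 0 0 0>; <0 0 0 1>; <0 0 1 0>; <0 0 1 1>; <0 1 1 0>; <0 1 1 1>; <1 0 0 0>; <1 0 0 1>; <1 0 1 0>; <1 0 1 1>; <1 1 1 0>; <1 1 1 1>
PSO (12): <0 0 0 0>; <0 0 0 1>; <0 0 1 0>; <0 0 1 1>; <0 1 1 0>; <0 1 1 1>; <1 0 0 0>; <1 0 0 1>; <1 0 1 0>; <1 0 1 1>; <1 1 1 0>; <1 1 1 1>
target <0 0 1 0> ∈ {TSO,PSO}

SC:no TSO:yes PSO:yes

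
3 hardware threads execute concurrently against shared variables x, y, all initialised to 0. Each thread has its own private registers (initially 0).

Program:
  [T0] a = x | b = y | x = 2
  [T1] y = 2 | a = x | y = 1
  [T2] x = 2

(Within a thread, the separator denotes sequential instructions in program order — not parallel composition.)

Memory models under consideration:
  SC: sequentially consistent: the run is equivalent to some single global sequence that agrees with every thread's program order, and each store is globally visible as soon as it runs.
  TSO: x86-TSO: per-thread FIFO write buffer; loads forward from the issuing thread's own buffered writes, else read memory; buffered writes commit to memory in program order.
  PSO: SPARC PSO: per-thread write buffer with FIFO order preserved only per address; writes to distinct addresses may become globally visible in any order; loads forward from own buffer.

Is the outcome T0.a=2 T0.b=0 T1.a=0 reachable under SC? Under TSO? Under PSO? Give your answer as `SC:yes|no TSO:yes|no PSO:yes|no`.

outcome vector order: (T0.a,T0.b,T1.a)
[SC] allowed = {0/0/0, 0/0/2, 0/1/0, 0/1/2, 0/2/0, 0/2/2, 2/0/2, 2/1/0, 2/1/2, 2/2/0, 2/2/2}
[TSO] allowed = {0/0/0, 0/0/2, 0/1/0, 0/1/2, 0/2/0, 0/2/2, 2/0/0, 2/0/2, 2/1/0, 2/1/2, 2/2/0, 2/2/2}
[PSO] allowed = {0/0/0, 0/0/2, 0/1/0, 0/1/2, 0/2/0, 0/2/2, 2/0/0, 2/0/2, 2/1/0, 2/1/2, 2/2/0, 2/2/2}
target 2/0/0 ∈ {TSO,PSO}

SC:no TSO:yes PSO:yes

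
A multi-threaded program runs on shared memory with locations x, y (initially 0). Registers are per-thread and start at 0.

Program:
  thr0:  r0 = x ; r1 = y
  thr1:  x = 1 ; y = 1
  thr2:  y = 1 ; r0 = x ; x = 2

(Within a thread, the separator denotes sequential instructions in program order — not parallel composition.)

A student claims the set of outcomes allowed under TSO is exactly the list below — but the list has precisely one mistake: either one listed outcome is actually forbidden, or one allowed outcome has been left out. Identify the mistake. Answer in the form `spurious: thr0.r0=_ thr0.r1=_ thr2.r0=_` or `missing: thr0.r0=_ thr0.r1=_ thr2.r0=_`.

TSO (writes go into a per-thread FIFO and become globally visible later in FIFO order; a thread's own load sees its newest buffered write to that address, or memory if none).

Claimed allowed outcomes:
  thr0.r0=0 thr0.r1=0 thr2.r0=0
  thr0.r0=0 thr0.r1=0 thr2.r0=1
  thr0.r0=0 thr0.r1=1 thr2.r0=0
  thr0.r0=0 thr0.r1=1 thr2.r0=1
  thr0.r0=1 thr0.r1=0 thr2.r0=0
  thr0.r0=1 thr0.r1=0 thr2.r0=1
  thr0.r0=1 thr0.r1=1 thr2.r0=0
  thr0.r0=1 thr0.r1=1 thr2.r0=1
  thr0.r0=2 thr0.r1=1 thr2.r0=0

missing: thr0.r0=2 thr0.r1=1 thr2.r0=1

outcome vector order: (thr0.r0,thr0.r1,thr2.r0)
[TSO] allowed = {000 001 010 011 100 101 110 111 210 211}
TSO∖claimed = {211}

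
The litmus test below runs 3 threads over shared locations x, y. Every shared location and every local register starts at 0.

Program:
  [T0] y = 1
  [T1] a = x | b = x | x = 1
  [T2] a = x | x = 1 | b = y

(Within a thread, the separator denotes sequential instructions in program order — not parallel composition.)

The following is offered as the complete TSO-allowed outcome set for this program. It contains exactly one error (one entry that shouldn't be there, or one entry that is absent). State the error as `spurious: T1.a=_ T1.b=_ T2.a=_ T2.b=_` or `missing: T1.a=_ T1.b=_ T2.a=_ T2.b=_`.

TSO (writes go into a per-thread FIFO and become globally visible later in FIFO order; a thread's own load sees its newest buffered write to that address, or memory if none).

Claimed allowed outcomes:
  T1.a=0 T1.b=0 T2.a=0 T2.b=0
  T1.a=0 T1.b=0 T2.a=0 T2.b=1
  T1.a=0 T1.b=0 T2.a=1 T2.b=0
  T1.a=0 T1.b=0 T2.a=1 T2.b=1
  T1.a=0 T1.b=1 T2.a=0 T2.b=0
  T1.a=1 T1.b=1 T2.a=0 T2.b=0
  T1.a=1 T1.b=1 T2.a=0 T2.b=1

outcome vector order: (T1.a,T1.b,T2.a,T2.b)
under TSO → <0 0 0 0>; <0 0 0 1>; <0 0 1 0>; <0 0 1 1>; <0 1 0 0>; <0 1 0 1>; <1 1 0 0>; <1 1 0 1>
TSO∖claimed = {<0 1 0 1>}

missing: T1.a=0 T1.b=1 T2.a=0 T2.b=1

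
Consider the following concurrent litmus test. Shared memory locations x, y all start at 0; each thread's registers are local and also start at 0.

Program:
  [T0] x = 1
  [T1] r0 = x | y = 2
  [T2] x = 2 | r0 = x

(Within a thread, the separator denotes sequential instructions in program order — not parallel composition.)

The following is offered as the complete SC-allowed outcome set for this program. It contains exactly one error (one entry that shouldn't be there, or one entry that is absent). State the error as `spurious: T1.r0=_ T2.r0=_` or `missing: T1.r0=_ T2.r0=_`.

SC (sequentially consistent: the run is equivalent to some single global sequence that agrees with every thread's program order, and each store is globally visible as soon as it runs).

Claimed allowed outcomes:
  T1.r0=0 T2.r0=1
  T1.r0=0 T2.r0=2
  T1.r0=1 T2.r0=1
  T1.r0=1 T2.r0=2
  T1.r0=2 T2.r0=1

outcome vector order: (T1.r0,T2.r0)
under SC → 0/1; 0/2; 1/1; 1/2; 2/1; 2/2
SC∖claimed = {2/2}

missing: T1.r0=2 T2.r0=2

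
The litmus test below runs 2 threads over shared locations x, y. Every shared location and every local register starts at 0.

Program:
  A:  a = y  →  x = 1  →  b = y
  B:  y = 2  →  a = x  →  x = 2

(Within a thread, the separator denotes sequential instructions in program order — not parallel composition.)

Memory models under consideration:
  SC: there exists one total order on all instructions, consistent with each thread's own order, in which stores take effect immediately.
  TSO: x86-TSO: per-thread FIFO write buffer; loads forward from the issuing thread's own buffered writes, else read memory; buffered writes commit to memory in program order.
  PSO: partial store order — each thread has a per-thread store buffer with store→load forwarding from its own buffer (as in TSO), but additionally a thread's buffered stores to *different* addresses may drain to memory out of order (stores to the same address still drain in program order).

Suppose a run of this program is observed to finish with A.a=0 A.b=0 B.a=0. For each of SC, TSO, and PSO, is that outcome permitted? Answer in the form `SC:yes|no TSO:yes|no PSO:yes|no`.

SC:no TSO:yes PSO:yes

outcome vector order: (A.a,A.b,B.a)
SC (5): <0 0 1>, <0 2 0>, <0 2 1>, <2 2 0>, <2 2 1>
TSO (6): <0 0 0>, <0 0 1>, <0 2 0>, <0 2 1>, <2 2 0>, <2 2 1>
PSO (6): <0 0 0>, <0 0 1>, <0 2 0>, <0 2 1>, <2 2 0>, <2 2 1>
target <0 0 0> ∈ {TSO,PSO}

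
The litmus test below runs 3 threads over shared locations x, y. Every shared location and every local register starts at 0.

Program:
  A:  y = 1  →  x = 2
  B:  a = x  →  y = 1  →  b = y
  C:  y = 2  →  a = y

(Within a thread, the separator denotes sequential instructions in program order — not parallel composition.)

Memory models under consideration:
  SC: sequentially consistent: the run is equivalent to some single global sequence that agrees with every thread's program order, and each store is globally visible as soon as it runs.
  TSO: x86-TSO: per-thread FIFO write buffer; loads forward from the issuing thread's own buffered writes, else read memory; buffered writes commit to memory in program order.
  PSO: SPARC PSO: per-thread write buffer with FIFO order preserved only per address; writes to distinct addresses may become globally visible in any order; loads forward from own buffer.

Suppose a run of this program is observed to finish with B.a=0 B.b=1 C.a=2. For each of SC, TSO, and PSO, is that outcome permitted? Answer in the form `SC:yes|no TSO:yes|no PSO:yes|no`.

outcome vector order: (B.a,B.b,C.a)
under SC → (0,1,1), (0,1,2), (0,2,1), (0,2,2), (2,1,1), (2,1,2), (2,2,2)
under TSO → (0,1,1), (0,1,2), (0,2,1), (0,2,2), (2,1,1), (2,1,2), (2,2,2)
under PSO → (0,1,1), (0,1,2), (0,2,1), (0,2,2), (2,1,1), (2,1,2), (2,2,1), (2,2,2)
target (0,1,2) ∈ {SC,TSO,PSO}

SC:yes TSO:yes PSO:yes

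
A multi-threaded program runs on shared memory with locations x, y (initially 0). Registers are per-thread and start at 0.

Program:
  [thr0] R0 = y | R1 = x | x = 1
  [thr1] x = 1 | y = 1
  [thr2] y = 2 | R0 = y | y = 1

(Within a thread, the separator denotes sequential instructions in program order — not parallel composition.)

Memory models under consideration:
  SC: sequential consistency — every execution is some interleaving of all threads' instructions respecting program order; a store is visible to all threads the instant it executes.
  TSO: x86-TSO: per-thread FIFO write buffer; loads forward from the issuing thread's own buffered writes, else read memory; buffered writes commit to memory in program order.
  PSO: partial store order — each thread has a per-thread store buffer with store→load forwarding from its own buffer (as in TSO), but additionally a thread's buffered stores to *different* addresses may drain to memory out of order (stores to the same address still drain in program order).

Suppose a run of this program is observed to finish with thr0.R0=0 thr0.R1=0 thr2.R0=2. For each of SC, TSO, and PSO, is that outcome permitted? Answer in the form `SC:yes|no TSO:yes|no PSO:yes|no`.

SC:yes TSO:yes PSO:yes

outcome vector order: (thr0.R0,thr0.R1,thr2.R0)
SC: 11 outcomes — {<0 0 1>, <0 0 2>, <0 1 1>, <0 1 2>, <1 0 2>, <1 1 1>, <1 1 2>, <2 0 1>, <2 0 2>, <2 1 1>, <2 1 2>}
TSO: 11 outcomes — {<0 0 1>, <0 0 2>, <0 1 1>, <0 1 2>, <1 0 2>, <1 1 1>, <1 1 2>, <2 0 1>, <2 0 2>, <2 1 1>, <2 1 2>}
PSO: 12 outcomes — {<0 0 1>, <0 0 2>, <0 1 1>, <0 1 2>, <1 0 1>, <1 0 2>, <1 1 1>, <1 1 2>, <2 0 1>, <2 0 2>, <2 1 1>, <2 1 2>}
target <0 0 2> ∈ {SC,TSO,PSO}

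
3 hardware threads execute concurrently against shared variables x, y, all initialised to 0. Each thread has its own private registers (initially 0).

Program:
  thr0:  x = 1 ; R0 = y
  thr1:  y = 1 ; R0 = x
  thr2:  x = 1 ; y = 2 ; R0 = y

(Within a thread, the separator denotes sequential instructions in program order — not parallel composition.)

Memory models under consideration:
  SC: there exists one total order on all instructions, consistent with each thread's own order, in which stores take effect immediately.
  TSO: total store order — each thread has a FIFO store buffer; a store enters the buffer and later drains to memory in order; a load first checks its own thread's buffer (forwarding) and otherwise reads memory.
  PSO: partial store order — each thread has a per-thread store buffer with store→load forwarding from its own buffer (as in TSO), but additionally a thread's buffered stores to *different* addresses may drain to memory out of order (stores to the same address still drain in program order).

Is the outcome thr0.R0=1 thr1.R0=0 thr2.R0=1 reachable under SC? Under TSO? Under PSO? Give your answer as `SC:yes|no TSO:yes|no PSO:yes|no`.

SC:no TSO:yes PSO:yes

outcome vector order: (thr0.R0,thr1.R0,thr2.R0)
SC (8): (0,1,1), (0,1,2), (1,0,2), (1,1,1), (1,1,2), (2,0,2), (2,1,1), (2,1,2)
TSO (12): (0,0,1), (0,0,2), (0,1,1), (0,1,2), (1,0,1), (1,0,2), (1,1,1), (1,1,2), (2,0,1), (2,0,2), (2,1,1), (2,1,2)
PSO (12): (0,0,1), (0,0,2), (0,1,1), (0,1,2), (1,0,1), (1,0,2), (1,1,1), (1,1,2), (2,0,1), (2,0,2), (2,1,1), (2,1,2)
target (1,0,1) ∈ {TSO,PSO}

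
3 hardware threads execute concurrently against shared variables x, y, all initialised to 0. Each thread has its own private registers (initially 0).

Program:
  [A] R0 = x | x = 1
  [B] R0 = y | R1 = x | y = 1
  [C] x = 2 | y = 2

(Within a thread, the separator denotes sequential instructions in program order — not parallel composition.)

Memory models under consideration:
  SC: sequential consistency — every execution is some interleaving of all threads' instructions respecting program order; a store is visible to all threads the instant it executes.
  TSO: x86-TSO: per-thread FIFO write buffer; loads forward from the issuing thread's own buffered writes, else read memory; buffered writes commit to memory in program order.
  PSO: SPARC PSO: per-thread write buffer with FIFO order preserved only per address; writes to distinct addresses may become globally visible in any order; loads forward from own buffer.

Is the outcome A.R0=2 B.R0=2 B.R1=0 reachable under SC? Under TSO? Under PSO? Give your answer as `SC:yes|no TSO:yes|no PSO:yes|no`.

SC:no TSO:no PSO:yes

outcome vector order: (A.R0,B.R0,B.R1)
SC: 10 outcomes — {(0,0,0); (0,0,1); (0,0,2); (0,2,1); (0,2,2); (2,0,0); (2,0,1); (2,0,2); (2,2,1); (2,2,2)}
TSO: 10 outcomes — {(0,0,0); (0,0,1); (0,0,2); (0,2,1); (0,2,2); (2,0,0); (2,0,1); (2,0,2); (2,2,1); (2,2,2)}
PSO: 12 outcomes — {(0,0,0); (0,0,1); (0,0,2); (0,2,0); (0,2,1); (0,2,2); (2,0,0); (2,0,1); (2,0,2); (2,2,0); (2,2,1); (2,2,2)}
target (2,2,0) ∈ {PSO}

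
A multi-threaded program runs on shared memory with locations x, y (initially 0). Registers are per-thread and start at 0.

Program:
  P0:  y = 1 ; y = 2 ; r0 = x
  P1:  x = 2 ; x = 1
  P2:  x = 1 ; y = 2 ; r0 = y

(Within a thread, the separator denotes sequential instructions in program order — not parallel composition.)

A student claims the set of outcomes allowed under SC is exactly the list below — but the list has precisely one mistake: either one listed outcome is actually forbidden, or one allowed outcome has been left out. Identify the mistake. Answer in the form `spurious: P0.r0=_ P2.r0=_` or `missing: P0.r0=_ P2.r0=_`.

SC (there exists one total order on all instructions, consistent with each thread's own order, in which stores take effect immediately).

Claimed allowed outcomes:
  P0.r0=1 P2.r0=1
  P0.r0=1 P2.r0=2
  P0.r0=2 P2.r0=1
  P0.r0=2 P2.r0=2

missing: P0.r0=0 P2.r0=2

outcome vector order: (P0.r0,P2.r0)
SC: 5 outcomes — {(0,2) (1,1) (1,2) (2,1) (2,2)}
SC∖claimed = {(0,2)}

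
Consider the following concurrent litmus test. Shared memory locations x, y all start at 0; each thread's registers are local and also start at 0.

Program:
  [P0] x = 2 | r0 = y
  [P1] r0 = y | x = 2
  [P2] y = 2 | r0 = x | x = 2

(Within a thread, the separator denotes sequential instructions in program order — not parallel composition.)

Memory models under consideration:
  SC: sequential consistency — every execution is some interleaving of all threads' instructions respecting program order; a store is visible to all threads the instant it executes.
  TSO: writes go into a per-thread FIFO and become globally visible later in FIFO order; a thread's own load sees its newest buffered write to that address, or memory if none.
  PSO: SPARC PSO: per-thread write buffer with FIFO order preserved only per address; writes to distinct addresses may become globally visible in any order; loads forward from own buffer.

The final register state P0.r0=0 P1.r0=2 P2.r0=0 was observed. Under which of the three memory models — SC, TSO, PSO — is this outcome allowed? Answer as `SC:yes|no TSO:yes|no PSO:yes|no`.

SC:no TSO:yes PSO:yes

outcome vector order: (P0.r0,P1.r0,P2.r0)
SC (6): (0,0,2), (0,2,2), (2,0,0), (2,0,2), (2,2,0), (2,2,2)
TSO (8): (0,0,0), (0,0,2), (0,2,0), (0,2,2), (2,0,0), (2,0,2), (2,2,0), (2,2,2)
PSO (8): (0,0,0), (0,0,2), (0,2,0), (0,2,2), (2,0,0), (2,0,2), (2,2,0), (2,2,2)
target (0,2,0) ∈ {TSO,PSO}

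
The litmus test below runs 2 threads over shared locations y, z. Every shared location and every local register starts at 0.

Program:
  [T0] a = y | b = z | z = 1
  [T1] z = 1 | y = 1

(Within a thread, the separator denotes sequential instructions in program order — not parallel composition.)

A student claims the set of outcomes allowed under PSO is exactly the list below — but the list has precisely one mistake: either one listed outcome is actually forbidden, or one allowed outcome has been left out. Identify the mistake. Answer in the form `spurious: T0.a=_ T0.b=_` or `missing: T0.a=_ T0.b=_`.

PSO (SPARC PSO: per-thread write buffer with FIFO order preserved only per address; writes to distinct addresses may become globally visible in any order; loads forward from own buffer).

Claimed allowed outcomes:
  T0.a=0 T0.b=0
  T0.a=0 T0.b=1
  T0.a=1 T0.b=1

outcome vector order: (T0.a,T0.b)
[PSO] allowed = {00 01 10 11}
PSO∖claimed = {10}

missing: T0.a=1 T0.b=0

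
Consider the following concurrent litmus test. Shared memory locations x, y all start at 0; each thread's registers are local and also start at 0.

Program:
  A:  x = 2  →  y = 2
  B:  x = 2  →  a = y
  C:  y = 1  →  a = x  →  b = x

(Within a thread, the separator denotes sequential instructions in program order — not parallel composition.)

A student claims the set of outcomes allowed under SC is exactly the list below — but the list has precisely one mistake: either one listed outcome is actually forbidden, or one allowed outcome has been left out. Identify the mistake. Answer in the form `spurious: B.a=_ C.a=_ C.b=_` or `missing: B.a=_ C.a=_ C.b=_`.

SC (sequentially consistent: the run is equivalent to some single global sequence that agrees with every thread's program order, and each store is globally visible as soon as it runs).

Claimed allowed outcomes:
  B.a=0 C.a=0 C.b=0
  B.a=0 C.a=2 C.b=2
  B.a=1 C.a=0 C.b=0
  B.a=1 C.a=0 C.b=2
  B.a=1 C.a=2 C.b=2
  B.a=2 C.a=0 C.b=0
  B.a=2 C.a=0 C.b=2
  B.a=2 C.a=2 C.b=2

outcome vector order: (B.a,C.a,C.b)
[SC] allowed = {(0,2,2) (1,0,0) (1,0,2) (1,2,2) (2,0,0) (2,0,2) (2,2,2)}
claimed∖SC = {(0,0,0)}

spurious: B.a=0 C.a=0 C.b=0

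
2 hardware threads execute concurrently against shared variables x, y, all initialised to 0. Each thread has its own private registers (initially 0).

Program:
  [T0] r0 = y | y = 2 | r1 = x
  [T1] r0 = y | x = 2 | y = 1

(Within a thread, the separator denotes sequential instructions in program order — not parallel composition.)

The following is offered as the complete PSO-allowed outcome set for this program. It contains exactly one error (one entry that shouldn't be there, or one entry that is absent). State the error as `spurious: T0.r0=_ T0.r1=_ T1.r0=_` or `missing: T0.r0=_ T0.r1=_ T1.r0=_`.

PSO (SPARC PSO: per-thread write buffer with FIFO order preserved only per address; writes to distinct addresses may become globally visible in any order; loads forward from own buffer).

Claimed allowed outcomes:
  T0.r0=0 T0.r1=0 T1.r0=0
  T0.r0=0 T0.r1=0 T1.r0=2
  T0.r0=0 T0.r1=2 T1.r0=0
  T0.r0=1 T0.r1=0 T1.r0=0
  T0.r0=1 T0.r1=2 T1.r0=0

missing: T0.r0=0 T0.r1=2 T1.r0=2

outcome vector order: (T0.r0,T0.r1,T1.r0)
PSO: 6 outcomes — {000, 002, 020, 022, 100, 120}
PSO∖claimed = {022}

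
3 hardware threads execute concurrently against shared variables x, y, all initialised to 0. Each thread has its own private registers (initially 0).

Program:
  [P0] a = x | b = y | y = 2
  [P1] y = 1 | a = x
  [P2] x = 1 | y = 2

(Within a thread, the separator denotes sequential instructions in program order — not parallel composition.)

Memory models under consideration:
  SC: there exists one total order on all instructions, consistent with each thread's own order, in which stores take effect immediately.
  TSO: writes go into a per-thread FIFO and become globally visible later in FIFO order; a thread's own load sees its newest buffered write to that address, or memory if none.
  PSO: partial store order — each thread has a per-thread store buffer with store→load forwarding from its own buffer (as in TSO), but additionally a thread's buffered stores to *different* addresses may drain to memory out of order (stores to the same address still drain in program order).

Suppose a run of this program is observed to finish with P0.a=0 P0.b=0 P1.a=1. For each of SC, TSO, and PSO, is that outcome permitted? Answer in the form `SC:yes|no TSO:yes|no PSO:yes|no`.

outcome vector order: (P0.a,P0.b,P1.a)
SC (11): (0,0,0), (0,0,1), (0,1,0), (0,1,1), (0,2,0), (0,2,1), (1,0,1), (1,1,0), (1,1,1), (1,2,0), (1,2,1)
TSO (12): (0,0,0), (0,0,1), (0,1,0), (0,1,1), (0,2,0), (0,2,1), (1,0,0), (1,0,1), (1,1,0), (1,1,1), (1,2,0), (1,2,1)
PSO (12): (0,0,0), (0,0,1), (0,1,0), (0,1,1), (0,2,0), (0,2,1), (1,0,0), (1,0,1), (1,1,0), (1,1,1), (1,2,0), (1,2,1)
target (0,0,1) ∈ {SC,TSO,PSO}

SC:yes TSO:yes PSO:yes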